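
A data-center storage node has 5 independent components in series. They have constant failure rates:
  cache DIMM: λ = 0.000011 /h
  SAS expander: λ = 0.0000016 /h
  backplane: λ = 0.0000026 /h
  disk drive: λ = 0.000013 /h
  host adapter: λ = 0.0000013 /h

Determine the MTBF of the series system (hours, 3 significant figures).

Series of exponential components: λ_sys = Σ λ_i
λ_sys = 0.000011 + 0.0000016 + 0.0000026 + 0.000013 + 0.0000013 = 2.9500e-05 /h
MTBF = 1 / λ_sys = 33900 h

33900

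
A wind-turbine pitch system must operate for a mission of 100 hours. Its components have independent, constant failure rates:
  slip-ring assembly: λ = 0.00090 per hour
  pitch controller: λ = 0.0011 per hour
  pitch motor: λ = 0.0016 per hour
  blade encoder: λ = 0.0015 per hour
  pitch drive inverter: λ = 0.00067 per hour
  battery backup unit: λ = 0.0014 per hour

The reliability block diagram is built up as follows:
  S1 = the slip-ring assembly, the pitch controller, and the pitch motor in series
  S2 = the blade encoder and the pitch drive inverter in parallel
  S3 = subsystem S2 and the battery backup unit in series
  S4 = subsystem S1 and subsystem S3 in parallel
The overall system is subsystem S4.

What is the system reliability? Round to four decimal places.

R(slip-ring assembly) = exp(−0.00090 × 100) = 0.913931
R(pitch controller) = exp(−0.0011 × 100) = 0.895834
R(pitch motor) = exp(−0.0016 × 100) = 0.852144
R(blade encoder) = exp(−0.0015 × 100) = 0.860708
R(pitch drive inverter) = exp(−0.00067 × 100) = 0.935195
R(battery backup unit) = exp(−0.0014 × 100) = 0.869358
Series (slip-ring assembly, pitch controller, and pitch motor): 0.913931 × 0.895834 × 0.852144 = 0.697676
Parallel (blade encoder and pitch drive inverter): 1 − (1 − 0.860708)(1 − 0.935195) = 0.990973
Series ([0.990973] and battery backup unit): 0.990973 × 0.869358 = 0.861510
Parallel ([0.697676] and [0.861510]): 1 − (1 − 0.697676)(1 − 0.861510) = 0.9581

0.9581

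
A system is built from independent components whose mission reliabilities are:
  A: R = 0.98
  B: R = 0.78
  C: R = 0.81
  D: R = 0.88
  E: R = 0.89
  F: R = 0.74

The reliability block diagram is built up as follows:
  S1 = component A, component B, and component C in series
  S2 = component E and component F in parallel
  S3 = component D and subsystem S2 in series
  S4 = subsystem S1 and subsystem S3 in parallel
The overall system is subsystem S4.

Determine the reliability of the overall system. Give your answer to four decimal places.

0.9447

Series (A, B, and C): 0.980000 × 0.780000 × 0.810000 = 0.619164
Parallel (E and F): 1 − (1 − 0.890000)(1 − 0.740000) = 0.971400
Series (D and [0.971400]): 0.880000 × 0.971400 = 0.854832
Parallel ([0.619164] and [0.854832]): 1 − (1 − 0.619164)(1 − 0.854832) = 0.9447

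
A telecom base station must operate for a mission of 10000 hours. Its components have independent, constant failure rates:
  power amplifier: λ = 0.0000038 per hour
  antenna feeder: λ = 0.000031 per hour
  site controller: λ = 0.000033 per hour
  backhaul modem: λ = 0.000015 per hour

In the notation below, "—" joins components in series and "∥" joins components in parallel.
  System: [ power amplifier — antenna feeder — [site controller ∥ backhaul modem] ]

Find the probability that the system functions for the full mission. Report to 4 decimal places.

0.6785

R(power amplifier) = exp(−0.0000038 × 10000) = 0.962713
R(antenna feeder) = exp(−0.000031 × 10000) = 0.733447
R(site controller) = exp(−0.000033 × 10000) = 0.718924
R(backhaul modem) = exp(−0.000015 × 10000) = 0.860708
Parallel (site controller and backhaul modem): 1 − (1 − 0.718924)(1 − 0.860708) = 0.960848
Series (power amplifier, antenna feeder, and [0.960848]): 0.962713 × 0.733447 × 0.960848 = 0.6785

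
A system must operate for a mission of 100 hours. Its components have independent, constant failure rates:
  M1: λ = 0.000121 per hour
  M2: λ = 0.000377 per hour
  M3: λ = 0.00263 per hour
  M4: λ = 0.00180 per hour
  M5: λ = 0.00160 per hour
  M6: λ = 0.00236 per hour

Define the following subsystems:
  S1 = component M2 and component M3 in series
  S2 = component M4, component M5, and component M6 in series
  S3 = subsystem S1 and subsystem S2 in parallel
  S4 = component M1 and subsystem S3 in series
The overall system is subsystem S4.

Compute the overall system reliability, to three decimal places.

R(M1) = exp(−0.000121 × 100) = 0.98797
R(M2) = exp(−0.000377 × 100) = 0.96300
R(M3) = exp(−0.00263 × 100) = 0.76874
R(M4) = exp(−0.00180 × 100) = 0.83527
R(M5) = exp(−0.00160 × 100) = 0.85214
R(M6) = exp(−0.00236 × 100) = 0.78978
Series (M2 and M3): 0.96300 × 0.76874 = 0.74030
Series (M4, M5, and M6): 0.83527 × 0.85214 × 0.78978 = 0.56214
Parallel ([0.74030] and [0.56214]): 1 − (1 − 0.74030)(1 − 0.56214) = 0.88629
Series (M1 and [0.88629]): 0.98797 × 0.88629 = 0.876

0.876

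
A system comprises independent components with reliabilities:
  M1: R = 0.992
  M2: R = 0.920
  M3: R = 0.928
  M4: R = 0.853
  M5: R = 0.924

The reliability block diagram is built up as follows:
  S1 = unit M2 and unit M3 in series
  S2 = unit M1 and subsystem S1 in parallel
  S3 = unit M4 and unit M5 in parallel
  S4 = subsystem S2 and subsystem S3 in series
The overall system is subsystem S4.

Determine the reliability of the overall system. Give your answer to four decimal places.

Series (M2 and M3): 0.920000 × 0.928000 = 0.853760
Parallel (M1 and [0.853760]): 1 − (1 − 0.992000)(1 − 0.853760) = 0.998830
Parallel (M4 and M5): 1 − (1 − 0.853000)(1 − 0.924000) = 0.988828
Series ([0.998830] and [0.988828]): 0.998830 × 0.988828 = 0.9877

0.9877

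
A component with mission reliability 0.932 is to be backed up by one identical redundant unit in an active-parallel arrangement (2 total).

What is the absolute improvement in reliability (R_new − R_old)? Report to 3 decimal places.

R_before = 0.932
R_after = 1 − (1 − 0.932)^2 = 0.995
ΔR = 0.995 − 0.932 = 0.063

0.063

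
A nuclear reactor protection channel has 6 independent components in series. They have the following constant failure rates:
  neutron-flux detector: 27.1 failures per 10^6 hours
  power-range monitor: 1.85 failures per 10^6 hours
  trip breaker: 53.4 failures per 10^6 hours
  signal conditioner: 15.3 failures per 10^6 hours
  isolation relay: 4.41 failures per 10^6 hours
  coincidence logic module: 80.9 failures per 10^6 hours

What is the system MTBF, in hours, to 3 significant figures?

5470

Series of exponential components: λ_sys = Σ λ_i
λ_sys = 0.0000271 + 0.00000185 + 0.0000534 + 0.0000153 + 0.00000441 + 0.0000809 = 1.8296e-04 /h
MTBF = 1 / λ_sys = 5470 h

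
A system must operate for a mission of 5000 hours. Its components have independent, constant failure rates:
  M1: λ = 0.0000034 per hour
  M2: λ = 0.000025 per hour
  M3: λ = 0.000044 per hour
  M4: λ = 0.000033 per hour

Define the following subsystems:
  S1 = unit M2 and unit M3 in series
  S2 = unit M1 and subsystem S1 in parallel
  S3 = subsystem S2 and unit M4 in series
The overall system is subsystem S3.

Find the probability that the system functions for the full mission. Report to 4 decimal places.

R(M1) = exp(−0.0000034 × 5000) = 0.983144
R(M2) = exp(−0.000025 × 5000) = 0.882497
R(M3) = exp(−0.000044 × 5000) = 0.802519
R(M4) = exp(−0.000033 × 5000) = 0.847894
Series (M2 and M3): 0.882497 × 0.802519 = 0.708221
Parallel (M1 and [0.708221]): 1 − (1 − 0.983144)(1 − 0.708221) = 0.995082
Series ([0.995082] and M4): 0.995082 × 0.847894 = 0.8437

0.8437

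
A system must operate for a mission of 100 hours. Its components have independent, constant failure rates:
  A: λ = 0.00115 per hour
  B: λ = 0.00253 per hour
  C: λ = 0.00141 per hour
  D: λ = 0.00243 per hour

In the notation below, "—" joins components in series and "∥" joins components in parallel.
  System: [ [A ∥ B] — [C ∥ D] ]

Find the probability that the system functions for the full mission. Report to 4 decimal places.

R(A) = exp(−0.00115 × 100) = 0.891366
R(B) = exp(−0.00253 × 100) = 0.776468
R(C) = exp(−0.00141 × 100) = 0.868489
R(D) = exp(−0.00243 × 100) = 0.784272
Parallel (A and B): 1 − (1 − 0.891366)(1 − 0.776468) = 0.975717
Parallel (C and D): 1 − (1 − 0.868489)(1 − 0.784272) = 0.971629
Series ([0.975717] and [0.971629]): 0.975717 × 0.971629 = 0.9480

0.9480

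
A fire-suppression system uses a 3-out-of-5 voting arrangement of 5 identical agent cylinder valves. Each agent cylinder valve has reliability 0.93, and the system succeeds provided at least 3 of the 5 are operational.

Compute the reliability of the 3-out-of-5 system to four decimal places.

R = Σ_{i=3}^{5} C(5,i) p^i (1−p)^{5−i} with p = 0.93
C(5,3)·0.93^3·0.07^2 = 0.039413
C(5,4)·0.93^4·0.07^1 = 0.261818
C(5,5)·0.93^5·0.07^0 = 0.695688
Sum = 0.9969

0.9969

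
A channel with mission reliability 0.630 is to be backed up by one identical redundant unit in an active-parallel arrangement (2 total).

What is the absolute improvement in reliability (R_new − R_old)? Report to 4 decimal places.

R_before = 0.630
R_after = 1 − (1 − 0.630)^2 = 0.8631
ΔR = 0.8631 − 0.630 = 0.2331

0.2331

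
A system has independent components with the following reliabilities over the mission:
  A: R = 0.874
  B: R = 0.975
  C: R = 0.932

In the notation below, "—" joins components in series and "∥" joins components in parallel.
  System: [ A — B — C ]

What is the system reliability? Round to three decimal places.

Series (A, B, and C): 0.87400 × 0.97500 × 0.93200 = 0.794

0.794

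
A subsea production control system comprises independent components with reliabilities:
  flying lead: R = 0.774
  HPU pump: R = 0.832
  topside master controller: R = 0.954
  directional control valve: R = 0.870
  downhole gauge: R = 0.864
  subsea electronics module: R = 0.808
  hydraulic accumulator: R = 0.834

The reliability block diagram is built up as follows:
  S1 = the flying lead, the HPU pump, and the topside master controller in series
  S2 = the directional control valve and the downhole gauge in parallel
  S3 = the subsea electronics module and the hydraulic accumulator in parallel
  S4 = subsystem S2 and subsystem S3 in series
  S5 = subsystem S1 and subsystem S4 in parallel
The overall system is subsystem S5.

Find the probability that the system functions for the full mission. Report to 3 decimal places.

Series (flying lead, HPU pump, and topside master controller): 0.77400 × 0.83200 × 0.95400 = 0.61435
Parallel (directional control valve and downhole gauge): 1 − (1 − 0.87000)(1 − 0.86400) = 0.98232
Parallel (subsea electronics module and hydraulic accumulator): 1 − (1 − 0.80800)(1 − 0.83400) = 0.96813
Series ([0.98232] and [0.96813]): 0.98232 × 0.96813 = 0.95101
Parallel ([0.61435] and [0.95101]): 1 − (1 − 0.61435)(1 − 0.95101) = 0.981

0.981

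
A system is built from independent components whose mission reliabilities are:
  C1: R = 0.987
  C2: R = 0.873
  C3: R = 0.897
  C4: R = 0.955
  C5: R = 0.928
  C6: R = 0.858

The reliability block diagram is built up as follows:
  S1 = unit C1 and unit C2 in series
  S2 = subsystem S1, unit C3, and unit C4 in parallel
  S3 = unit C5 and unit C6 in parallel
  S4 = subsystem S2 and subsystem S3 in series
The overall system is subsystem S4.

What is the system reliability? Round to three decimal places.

0.989

Series (C1 and C2): 0.98700 × 0.87300 = 0.86165
Parallel ([0.86165], C3, and C4): 1 − (1 − 0.86165)(1 − 0.89700)(1 − 0.95500) = 0.99936
Parallel (C5 and C6): 1 − (1 − 0.92800)(1 − 0.85800) = 0.98978
Series ([0.99936] and [0.98978]): 0.99936 × 0.98978 = 0.989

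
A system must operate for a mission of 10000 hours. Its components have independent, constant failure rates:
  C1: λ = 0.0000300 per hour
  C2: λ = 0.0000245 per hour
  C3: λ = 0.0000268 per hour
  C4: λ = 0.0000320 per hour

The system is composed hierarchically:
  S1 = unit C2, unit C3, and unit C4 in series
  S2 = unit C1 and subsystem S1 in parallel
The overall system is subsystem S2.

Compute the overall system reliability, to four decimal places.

0.8535

R(C1) = exp(−0.0000300 × 10000) = 0.740818
R(C2) = exp(−0.0000245 × 10000) = 0.782705
R(C3) = exp(−0.0000268 × 10000) = 0.764908
R(C4) = exp(−0.0000320 × 10000) = 0.726149
Series (C2, C3, and C4): 0.782705 × 0.764908 × 0.726149 = 0.434743
Parallel (C1 and [0.434743]): 1 − (1 − 0.740818)(1 − 0.434743) = 0.8535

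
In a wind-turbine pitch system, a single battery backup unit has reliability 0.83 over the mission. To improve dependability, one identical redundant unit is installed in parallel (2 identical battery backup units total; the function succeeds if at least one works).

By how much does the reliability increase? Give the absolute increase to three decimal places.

0.141

R_before = 0.83
R_after = 1 − (1 − 0.83)^2 = 0.971
ΔR = 0.971 − 0.83 = 0.141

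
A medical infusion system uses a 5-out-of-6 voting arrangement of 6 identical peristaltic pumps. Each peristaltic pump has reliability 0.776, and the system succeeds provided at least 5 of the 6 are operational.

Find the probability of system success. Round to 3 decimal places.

R = Σ_{i=5}^{6} C(6,i) p^i (1−p)^{6−i} with p = 0.776
C(6,5)·0.776^5·0.224^1 = 0.37819
C(6,6)·0.776^6·0.224^0 = 0.21836
Sum = 0.597

0.597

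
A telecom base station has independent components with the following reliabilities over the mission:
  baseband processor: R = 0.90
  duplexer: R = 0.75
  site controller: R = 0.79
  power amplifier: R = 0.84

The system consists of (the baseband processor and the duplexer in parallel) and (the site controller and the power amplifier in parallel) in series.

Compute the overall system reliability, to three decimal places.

Parallel (baseband processor and duplexer): 1 − (1 − 0.90000)(1 − 0.75000) = 0.97500
Parallel (site controller and power amplifier): 1 − (1 − 0.79000)(1 − 0.84000) = 0.96640
Series ([0.97500] and [0.96640]): 0.97500 × 0.96640 = 0.942

0.942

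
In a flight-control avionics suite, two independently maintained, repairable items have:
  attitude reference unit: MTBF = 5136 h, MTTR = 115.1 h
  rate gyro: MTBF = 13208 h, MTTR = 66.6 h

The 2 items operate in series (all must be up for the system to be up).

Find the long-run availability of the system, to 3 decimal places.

A(attitude reference unit) = MTBF/(MTBF+MTTR) = 5136/(5136+115.1) = 0.978081
A(rate gyro) = MTBF/(MTBF+MTTR) = 13208/(13208+66.6) = 0.994983
Series availability: 0.978081 × 0.994983 = 0.973

0.973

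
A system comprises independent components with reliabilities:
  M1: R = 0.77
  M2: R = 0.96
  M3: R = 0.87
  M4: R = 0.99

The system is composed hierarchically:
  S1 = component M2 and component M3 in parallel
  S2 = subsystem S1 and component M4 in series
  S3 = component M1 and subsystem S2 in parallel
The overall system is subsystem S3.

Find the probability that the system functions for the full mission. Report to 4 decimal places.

Parallel (M2 and M3): 1 − (1 − 0.960000)(1 − 0.870000) = 0.994800
Series ([0.994800] and M4): 0.994800 × 0.990000 = 0.984852
Parallel (M1 and [0.984852]): 1 − (1 − 0.770000)(1 − 0.984852) = 0.9965

0.9965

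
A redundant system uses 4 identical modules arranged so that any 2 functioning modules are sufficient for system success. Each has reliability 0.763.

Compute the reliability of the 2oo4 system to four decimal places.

0.9562

R = Σ_{i=2}^{4} C(4,i) p^i (1−p)^{4−i} with p = 0.763
C(4,2)·0.763^2·0.237^2 = 0.196199
C(4,3)·0.763^3·0.237^1 = 0.421097
C(4,4)·0.763^4·0.237^0 = 0.338921
Sum = 0.9562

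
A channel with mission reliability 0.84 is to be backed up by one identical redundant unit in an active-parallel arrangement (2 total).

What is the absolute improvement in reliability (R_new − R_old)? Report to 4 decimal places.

0.1344

R_before = 0.84
R_after = 1 − (1 − 0.84)^2 = 0.9744
ΔR = 0.9744 − 0.84 = 0.1344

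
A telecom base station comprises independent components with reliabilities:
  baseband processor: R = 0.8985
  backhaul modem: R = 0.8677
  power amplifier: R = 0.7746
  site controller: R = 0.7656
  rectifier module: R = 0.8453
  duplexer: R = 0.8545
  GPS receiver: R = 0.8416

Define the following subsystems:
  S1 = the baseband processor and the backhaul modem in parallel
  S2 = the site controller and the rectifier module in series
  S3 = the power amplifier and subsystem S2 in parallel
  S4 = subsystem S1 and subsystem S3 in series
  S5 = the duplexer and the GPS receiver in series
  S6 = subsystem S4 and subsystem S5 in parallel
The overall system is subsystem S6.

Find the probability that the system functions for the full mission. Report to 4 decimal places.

0.9742

Parallel (baseband processor and backhaul modem): 1 − (1 − 0.898500)(1 − 0.867700) = 0.986572
Series (site controller and rectifier module): 0.765600 × 0.845300 = 0.647162
Parallel (power amplifier and [0.647162]): 1 − (1 − 0.774600)(1 − 0.647162) = 0.920470
Series ([0.986572] and [0.920470]): 0.986572 × 0.920470 = 0.908110
Series (duplexer and GPS receiver): 0.854500 × 0.841600 = 0.719147
Parallel ([0.908110] and [0.719147]): 1 − (1 − 0.908110)(1 − 0.719147) = 0.9742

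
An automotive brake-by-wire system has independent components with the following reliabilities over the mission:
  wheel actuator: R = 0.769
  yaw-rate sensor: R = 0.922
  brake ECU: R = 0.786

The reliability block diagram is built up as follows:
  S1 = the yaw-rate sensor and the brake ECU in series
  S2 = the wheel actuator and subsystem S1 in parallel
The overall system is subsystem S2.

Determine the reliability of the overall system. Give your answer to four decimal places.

0.9364

Series (yaw-rate sensor and brake ECU): 0.922000 × 0.786000 = 0.724692
Parallel (wheel actuator and [0.724692]): 1 − (1 − 0.769000)(1 − 0.724692) = 0.9364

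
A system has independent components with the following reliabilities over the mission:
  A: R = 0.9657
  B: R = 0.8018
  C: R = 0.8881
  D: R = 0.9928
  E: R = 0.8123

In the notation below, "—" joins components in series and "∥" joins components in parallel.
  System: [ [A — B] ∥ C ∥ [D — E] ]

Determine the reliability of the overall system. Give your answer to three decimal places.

Series (A and B): 0.96570 × 0.80180 = 0.77430
Series (D and E): 0.99280 × 0.81230 = 0.80645
Parallel ([0.77430], C, and [0.80645]): 1 − (1 − 0.77430)(1 − 0.88810)(1 − 0.80645) = 0.995

0.995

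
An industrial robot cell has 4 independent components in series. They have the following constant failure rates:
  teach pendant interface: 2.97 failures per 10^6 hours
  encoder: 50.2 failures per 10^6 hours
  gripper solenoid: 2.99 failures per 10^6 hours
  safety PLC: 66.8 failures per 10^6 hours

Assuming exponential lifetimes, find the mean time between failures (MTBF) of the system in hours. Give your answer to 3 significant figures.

Series of exponential components: λ_sys = Σ λ_i
λ_sys = 0.00000297 + 0.0000502 + 0.00000299 + 0.0000668 = 1.2296e-04 /h
MTBF = 1 / λ_sys = 8130 h

8130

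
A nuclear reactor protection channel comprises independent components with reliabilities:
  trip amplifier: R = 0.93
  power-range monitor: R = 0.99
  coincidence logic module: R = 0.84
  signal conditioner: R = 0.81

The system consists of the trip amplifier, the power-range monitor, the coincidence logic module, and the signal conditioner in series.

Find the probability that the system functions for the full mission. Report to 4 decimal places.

0.6264

Series (trip amplifier, power-range monitor, coincidence logic module, and signal conditioner): 0.930000 × 0.990000 × 0.840000 × 0.810000 = 0.6264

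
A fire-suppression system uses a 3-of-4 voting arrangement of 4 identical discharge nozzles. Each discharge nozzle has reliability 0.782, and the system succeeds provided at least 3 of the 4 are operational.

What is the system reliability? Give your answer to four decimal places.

0.7910

R = Σ_{i=3}^{4} C(4,i) p^i (1−p)^{4−i} with p = 0.782
C(4,3)·0.782^3·0.218^1 = 0.417001
C(4,4)·0.782^4·0.218^0 = 0.373962
Sum = 0.7910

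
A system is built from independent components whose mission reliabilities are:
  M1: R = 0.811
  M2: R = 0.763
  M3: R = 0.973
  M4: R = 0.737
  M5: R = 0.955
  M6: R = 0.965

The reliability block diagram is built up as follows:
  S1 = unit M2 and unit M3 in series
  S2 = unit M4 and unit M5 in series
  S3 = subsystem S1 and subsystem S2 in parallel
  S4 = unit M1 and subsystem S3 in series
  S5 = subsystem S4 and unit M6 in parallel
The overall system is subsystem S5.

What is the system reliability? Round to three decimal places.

Series (M2 and M3): 0.76300 × 0.97300 = 0.74240
Series (M4 and M5): 0.73700 × 0.95500 = 0.70384
Parallel ([0.74240] and [0.70384]): 1 − (1 − 0.74240)(1 − 0.70384) = 0.92371
Series (M1 and [0.92371]): 0.81100 × 0.92371 = 0.74913
Parallel ([0.74913] and M6): 1 − (1 − 0.74913)(1 − 0.96500) = 0.991

0.991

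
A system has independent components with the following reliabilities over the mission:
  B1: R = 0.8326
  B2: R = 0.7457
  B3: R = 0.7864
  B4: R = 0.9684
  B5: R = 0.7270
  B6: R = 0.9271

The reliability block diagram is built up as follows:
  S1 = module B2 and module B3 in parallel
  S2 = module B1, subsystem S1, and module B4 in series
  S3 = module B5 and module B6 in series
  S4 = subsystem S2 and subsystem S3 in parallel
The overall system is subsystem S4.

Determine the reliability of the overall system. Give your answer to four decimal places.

0.9226

Parallel (B2 and B3): 1 − (1 − 0.745700)(1 − 0.786400) = 0.945682
Series (B1, [0.945682], and B4): 0.832600 × 0.945682 × 0.968400 = 0.762494
Series (B5 and B6): 0.727000 × 0.927100 = 0.674002
Parallel ([0.762494] and [0.674002]): 1 − (1 − 0.762494)(1 − 0.674002) = 0.9226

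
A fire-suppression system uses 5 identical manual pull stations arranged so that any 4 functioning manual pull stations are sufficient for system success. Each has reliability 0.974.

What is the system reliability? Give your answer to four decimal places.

0.9936

R = Σ_{i=4}^{5} C(5,i) p^i (1−p)^{5−i} with p = 0.974
C(5,4)·0.974^4·0.026^1 = 0.116998
C(5,5)·0.974^5·0.026^0 = 0.876587
Sum = 0.9936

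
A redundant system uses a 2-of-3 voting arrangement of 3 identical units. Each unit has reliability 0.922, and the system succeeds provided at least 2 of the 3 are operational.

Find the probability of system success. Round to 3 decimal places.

R = Σ_{i=2}^{3} C(3,i) p^i (1−p)^{3−i} with p = 0.922
C(3,2)·0.922^2·0.078^1 = 0.19892
C(3,3)·0.922^3·0.078^0 = 0.78378
Sum = 0.983

0.983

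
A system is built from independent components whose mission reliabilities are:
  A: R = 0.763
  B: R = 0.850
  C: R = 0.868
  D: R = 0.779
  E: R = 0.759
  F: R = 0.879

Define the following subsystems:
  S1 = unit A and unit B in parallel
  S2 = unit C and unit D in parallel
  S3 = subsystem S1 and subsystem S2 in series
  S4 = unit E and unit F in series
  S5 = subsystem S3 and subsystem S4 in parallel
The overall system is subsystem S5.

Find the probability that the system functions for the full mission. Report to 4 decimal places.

0.9788

Parallel (A and B): 1 − (1 − 0.763000)(1 − 0.850000) = 0.964450
Parallel (C and D): 1 − (1 − 0.868000)(1 − 0.779000) = 0.970828
Series ([0.964450] and [0.970828]): 0.964450 × 0.970828 = 0.936315
Series (E and F): 0.759000 × 0.879000 = 0.667161
Parallel ([0.936315] and [0.667161]): 1 − (1 − 0.936315)(1 − 0.667161) = 0.9788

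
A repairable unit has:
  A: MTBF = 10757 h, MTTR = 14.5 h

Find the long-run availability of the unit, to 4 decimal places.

0.9987

A(A) = MTBF/(MTBF+MTTR) = 10757/(10757+14.5) = 0.9987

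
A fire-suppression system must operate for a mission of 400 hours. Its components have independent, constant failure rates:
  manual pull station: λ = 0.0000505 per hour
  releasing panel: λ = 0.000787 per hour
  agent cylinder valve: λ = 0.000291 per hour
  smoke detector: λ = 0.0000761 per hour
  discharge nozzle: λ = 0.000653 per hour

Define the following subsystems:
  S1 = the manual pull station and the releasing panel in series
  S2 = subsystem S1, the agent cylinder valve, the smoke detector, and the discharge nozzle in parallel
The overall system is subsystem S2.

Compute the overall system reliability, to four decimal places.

R(manual pull station) = exp(−0.0000505 × 400) = 0.980003
R(releasing panel) = exp(−0.000787 × 400) = 0.729935
R(agent cylinder valve) = exp(−0.000291 × 400) = 0.890119
R(smoke detector) = exp(−0.0000761 × 400) = 0.970019
R(discharge nozzle) = exp(−0.000653 × 400) = 0.770127
Series (manual pull station and releasing panel): 0.980003 × 0.729935 = 0.715338
Parallel ([0.715338], agent cylinder valve, smoke detector, and discharge nozzle): 1 − (1 − 0.715338)(1 − 0.890119)(1 − 0.970019)(1 − 0.770127) = 0.9998

0.9998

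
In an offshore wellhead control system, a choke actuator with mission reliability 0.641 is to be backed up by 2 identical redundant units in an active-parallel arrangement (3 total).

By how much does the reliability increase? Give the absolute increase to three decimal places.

R_before = 0.641
R_after = 1 − (1 − 0.641)^3 = 0.954
ΔR = 0.954 − 0.641 = 0.313

0.313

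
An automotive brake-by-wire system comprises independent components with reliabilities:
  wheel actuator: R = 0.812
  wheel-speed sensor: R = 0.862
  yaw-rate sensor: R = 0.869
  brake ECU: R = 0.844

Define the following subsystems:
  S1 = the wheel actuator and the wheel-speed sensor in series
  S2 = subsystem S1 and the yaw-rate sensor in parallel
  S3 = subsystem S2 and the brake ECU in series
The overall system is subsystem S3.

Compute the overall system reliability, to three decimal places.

0.811

Series (wheel actuator and wheel-speed sensor): 0.81200 × 0.86200 = 0.69994
Parallel ([0.69994] and yaw-rate sensor): 1 − (1 − 0.69994)(1 − 0.86900) = 0.96069
Series ([0.96069] and brake ECU): 0.96069 × 0.84400 = 0.811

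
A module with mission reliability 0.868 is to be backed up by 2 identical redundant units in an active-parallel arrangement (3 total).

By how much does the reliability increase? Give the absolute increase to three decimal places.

R_before = 0.868
R_after = 1 − (1 − 0.868)^3 = 0.998
ΔR = 0.998 − 0.868 = 0.130

0.130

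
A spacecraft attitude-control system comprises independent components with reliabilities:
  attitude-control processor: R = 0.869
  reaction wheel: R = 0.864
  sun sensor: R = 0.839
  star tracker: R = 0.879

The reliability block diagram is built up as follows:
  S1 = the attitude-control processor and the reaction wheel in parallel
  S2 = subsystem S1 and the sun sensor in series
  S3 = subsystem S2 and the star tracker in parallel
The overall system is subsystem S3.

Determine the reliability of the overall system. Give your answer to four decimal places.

Parallel (attitude-control processor and reaction wheel): 1 − (1 − 0.869000)(1 − 0.864000) = 0.982184
Series ([0.982184] and sun sensor): 0.982184 × 0.839000 = 0.824052
Parallel ([0.824052] and star tracker): 1 − (1 − 0.824052)(1 − 0.879000) = 0.9787

0.9787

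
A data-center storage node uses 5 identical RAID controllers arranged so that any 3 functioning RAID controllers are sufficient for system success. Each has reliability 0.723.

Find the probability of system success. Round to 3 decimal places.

R = Σ_{i=3}^{5} C(5,i) p^i (1−p)^{5−i} with p = 0.723
C(5,3)·0.723^3·0.277^2 = 0.28998
C(5,4)·0.723^4·0.277^1 = 0.37845
C(5,5)·0.723^5·0.277^0 = 0.19756
Sum = 0.866

0.866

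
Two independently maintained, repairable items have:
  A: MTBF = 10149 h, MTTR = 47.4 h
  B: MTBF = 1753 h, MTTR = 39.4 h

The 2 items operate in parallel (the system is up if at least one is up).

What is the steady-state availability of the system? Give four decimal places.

0.9999

A(A) = MTBF/(MTBF+MTTR) = 10149/(10149+47.4) = 0.995351
A(B) = MTBF/(MTBF+MTTR) = 1753/(1753+39.4) = 0.978018
Parallel availability: 1 − (1 − 0.995351)(1 − 0.978018) = 0.9999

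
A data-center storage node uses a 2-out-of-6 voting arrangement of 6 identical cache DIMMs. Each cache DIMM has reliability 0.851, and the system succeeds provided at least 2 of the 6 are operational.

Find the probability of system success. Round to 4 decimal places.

R = Σ_{i=2}^{6} C(6,i) p^i (1−p)^{6−i} with p = 0.851
C(6,2)·0.851^2·0.149^4 = 0.005354
C(6,3)·0.851^3·0.149^3 = 0.040773
C(6,4)·0.851^4·0.149^2 = 0.174655
C(6,5)·0.851^5·0.149^1 = 0.399011
C(6,6)·0.851^6·0.149^0 = 0.379820
Sum = 0.9996

0.9996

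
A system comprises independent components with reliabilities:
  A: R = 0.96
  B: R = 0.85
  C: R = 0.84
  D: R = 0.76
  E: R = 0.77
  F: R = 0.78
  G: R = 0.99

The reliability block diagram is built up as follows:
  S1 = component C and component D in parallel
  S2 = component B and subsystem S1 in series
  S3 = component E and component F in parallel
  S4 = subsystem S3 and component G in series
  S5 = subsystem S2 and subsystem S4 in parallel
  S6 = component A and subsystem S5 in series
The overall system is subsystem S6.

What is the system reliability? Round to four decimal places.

Parallel (C and D): 1 − (1 − 0.840000)(1 − 0.760000) = 0.961600
Series (B and [0.961600]): 0.850000 × 0.961600 = 0.817360
Parallel (E and F): 1 − (1 − 0.770000)(1 − 0.780000) = 0.949400
Series ([0.949400] and G): 0.949400 × 0.990000 = 0.939906
Parallel ([0.817360] and [0.939906]): 1 − (1 − 0.817360)(1 − 0.939906) = 0.989024
Series (A and [0.989024]): 0.960000 × 0.989024 = 0.9495

0.9495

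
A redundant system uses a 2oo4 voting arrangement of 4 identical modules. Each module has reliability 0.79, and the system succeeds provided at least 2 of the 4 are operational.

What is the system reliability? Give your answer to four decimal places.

R = Σ_{i=2}^{4} C(4,i) p^i (1−p)^{4−i} with p = 0.79
C(4,2)·0.79^2·0.21^2 = 0.165137
C(4,3)·0.79^3·0.21^1 = 0.414153
C(4,4)·0.79^4·0.21^0 = 0.389501
Sum = 0.9688

0.9688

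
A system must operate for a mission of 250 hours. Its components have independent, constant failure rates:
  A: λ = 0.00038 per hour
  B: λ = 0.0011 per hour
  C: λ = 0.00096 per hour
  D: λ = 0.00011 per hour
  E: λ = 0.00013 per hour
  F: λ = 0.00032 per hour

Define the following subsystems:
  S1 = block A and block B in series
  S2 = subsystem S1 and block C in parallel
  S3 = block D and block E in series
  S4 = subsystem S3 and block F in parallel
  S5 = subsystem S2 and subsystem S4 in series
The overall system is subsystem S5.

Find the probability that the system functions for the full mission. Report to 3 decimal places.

0.930

R(A) = exp(−0.00038 × 250) = 0.90937
R(B) = exp(−0.0011 × 250) = 0.75957
R(C) = exp(−0.00096 × 250) = 0.78663
R(D) = exp(−0.00011 × 250) = 0.97287
R(E) = exp(−0.00013 × 250) = 0.96802
R(F) = exp(−0.00032 × 250) = 0.92312
Series (A and B): 0.90937 × 0.75957 = 0.69073
Parallel ([0.69073] and C): 1 − (1 − 0.69073)(1 − 0.78663) = 0.93401
Series (D and E): 0.97287 × 0.96802 = 0.94176
Parallel ([0.94176] and F): 1 − (1 − 0.94176)(1 − 0.92312) = 0.99552
Series ([0.93401] and [0.99552]): 0.93401 × 0.99552 = 0.930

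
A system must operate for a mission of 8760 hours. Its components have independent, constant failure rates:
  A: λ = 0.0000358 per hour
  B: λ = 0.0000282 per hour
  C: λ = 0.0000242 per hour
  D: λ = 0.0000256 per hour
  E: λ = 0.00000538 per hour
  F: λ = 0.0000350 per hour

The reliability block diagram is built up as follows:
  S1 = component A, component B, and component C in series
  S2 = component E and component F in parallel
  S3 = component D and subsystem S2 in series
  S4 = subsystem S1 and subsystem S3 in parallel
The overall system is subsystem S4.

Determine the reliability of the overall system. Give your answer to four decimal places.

0.8867

R(A) = exp(−0.0000358 × 8760) = 0.730805
R(B) = exp(−0.0000282 × 8760) = 0.781116
R(C) = exp(−0.0000242 × 8760) = 0.808971
R(D) = exp(−0.0000256 × 8760) = 0.799111
R(E) = exp(−0.00000538 × 8760) = 0.953965
R(F) = exp(−0.0000350 × 8760) = 0.735945
Series (A, B, and C): 0.730805 × 0.781116 × 0.808971 = 0.461796
Parallel (E and F): 1 − (1 − 0.953965)(1 − 0.735945) = 0.987844
Series (D and [0.987844]): 0.799111 × 0.987844 = 0.789397
Parallel ([0.461796] and [0.789397]): 1 − (1 − 0.461796)(1 − 0.789397) = 0.8867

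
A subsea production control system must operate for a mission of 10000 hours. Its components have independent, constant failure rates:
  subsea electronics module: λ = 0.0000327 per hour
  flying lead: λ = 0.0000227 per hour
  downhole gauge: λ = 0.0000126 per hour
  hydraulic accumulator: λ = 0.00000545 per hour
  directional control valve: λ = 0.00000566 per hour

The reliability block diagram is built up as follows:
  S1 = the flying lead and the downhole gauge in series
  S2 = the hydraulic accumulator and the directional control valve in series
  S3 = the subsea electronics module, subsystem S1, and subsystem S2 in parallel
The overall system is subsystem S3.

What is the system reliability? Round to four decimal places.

R(subsea electronics module) = exp(−0.0000327 × 10000) = 0.721084
R(flying lead) = exp(−0.0000227 × 10000) = 0.796921
R(downhole gauge) = exp(−0.0000126 × 10000) = 0.881615
R(hydraulic accumulator) = exp(−0.00000545 × 10000) = 0.946959
R(directional control valve) = exp(−0.00000566 × 10000) = 0.944972
Series (flying lead and downhole gauge): 0.796921 × 0.881615 = 0.702578
Series (hydraulic accumulator and directional control valve): 0.946959 × 0.944972 = 0.894850
Parallel (subsea electronics module, [0.702578], and [0.894850]): 1 − (1 − 0.721084)(1 − 0.702578)(1 − 0.894850) = 0.9913

0.9913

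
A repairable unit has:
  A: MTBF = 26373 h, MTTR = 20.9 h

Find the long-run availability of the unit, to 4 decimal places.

0.9992

A(A) = MTBF/(MTBF+MTTR) = 26373/(26373+20.9) = 0.9992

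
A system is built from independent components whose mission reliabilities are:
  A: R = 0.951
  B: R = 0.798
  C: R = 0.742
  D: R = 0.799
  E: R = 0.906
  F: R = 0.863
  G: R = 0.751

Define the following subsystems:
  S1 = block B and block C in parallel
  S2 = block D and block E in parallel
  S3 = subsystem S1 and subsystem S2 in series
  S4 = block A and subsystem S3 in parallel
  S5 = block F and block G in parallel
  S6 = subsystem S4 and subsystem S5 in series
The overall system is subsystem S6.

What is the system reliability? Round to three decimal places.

0.963

Parallel (B and C): 1 − (1 − 0.79800)(1 − 0.74200) = 0.94788
Parallel (D and E): 1 − (1 − 0.79900)(1 − 0.90600) = 0.98111
Series ([0.94788] and [0.98111]): 0.94788 × 0.98111 = 0.92997
Parallel (A and [0.92997]): 1 − (1 − 0.95100)(1 − 0.92997) = 0.99657
Parallel (F and G): 1 − (1 − 0.86300)(1 − 0.75100) = 0.96589
Series ([0.99657] and [0.96589]): 0.99657 × 0.96589 = 0.963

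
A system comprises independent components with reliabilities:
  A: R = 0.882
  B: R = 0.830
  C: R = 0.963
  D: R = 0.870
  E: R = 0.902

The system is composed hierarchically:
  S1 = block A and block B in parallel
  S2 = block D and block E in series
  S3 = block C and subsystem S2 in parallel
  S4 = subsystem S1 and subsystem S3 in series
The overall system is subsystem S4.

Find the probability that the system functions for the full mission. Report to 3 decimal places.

0.972

Parallel (A and B): 1 − (1 − 0.88200)(1 − 0.83000) = 0.97994
Series (D and E): 0.87000 × 0.90200 = 0.78474
Parallel (C and [0.78474]): 1 − (1 − 0.96300)(1 − 0.78474) = 0.99204
Series ([0.97994] and [0.99204]): 0.97994 × 0.99204 = 0.972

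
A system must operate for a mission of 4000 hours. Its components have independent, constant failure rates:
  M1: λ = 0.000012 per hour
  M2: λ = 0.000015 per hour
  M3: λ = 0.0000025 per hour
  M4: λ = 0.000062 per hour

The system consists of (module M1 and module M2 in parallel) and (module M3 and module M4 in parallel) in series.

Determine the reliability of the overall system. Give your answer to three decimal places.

0.995

R(M1) = exp(−0.000012 × 4000) = 0.95313
R(M2) = exp(−0.000015 × 4000) = 0.94176
R(M3) = exp(−0.0000025 × 4000) = 0.99005
R(M4) = exp(−0.000062 × 4000) = 0.78036
Parallel (M1 and M2): 1 − (1 − 0.95313)(1 − 0.94176) = 0.99727
Parallel (M3 and M4): 1 − (1 − 0.99005)(1 − 0.78036) = 0.99781
Series ([0.99727] and [0.99781]): 0.99727 × 0.99781 = 0.995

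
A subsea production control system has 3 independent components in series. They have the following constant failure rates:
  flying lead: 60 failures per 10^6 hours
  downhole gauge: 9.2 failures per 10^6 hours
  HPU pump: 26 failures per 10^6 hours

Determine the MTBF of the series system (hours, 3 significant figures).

Series of exponential components: λ_sys = Σ λ_i
λ_sys = 0.000060 + 0.0000092 + 0.000026 = 9.5200e-05 /h
MTBF = 1 / λ_sys = 10500 h

10500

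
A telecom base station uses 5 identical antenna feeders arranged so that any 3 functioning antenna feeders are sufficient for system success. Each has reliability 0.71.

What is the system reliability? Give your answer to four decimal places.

0.8499

R = Σ_{i=3}^{5} C(5,i) p^i (1−p)^{5−i} with p = 0.71
C(5,3)·0.71^3·0.29^2 = 0.301003
C(5,4)·0.71^4·0.29^1 = 0.368469
C(5,5)·0.71^5·0.29^0 = 0.180423
Sum = 0.8499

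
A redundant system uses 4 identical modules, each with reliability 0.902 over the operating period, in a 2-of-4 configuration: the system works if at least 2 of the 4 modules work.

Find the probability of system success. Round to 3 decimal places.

R = Σ_{i=2}^{4} C(4,i) p^i (1−p)^{4−i} with p = 0.902
C(4,2)·0.902^2·0.098^2 = 0.04688
C(4,3)·0.902^3·0.098^1 = 0.28768
C(4,4)·0.902^4·0.098^0 = 0.66195
Sum = 0.997

0.997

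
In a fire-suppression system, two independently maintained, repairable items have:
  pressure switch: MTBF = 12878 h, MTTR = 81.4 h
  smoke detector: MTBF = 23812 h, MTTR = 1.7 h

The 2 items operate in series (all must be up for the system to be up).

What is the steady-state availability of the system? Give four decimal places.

A(pressure switch) = MTBF/(MTBF+MTTR) = 12878/(12878+81.4) = 0.993719
A(smoke detector) = MTBF/(MTBF+MTTR) = 23812/(23812+1.7) = 0.999929
Series availability: 0.993719 × 0.999929 = 0.9936

0.9936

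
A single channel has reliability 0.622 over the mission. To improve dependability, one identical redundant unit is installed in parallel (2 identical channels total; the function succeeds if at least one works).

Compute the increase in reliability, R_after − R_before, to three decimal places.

R_before = 0.622
R_after = 1 − (1 − 0.622)^2 = 0.857
ΔR = 0.857 − 0.622 = 0.235

0.235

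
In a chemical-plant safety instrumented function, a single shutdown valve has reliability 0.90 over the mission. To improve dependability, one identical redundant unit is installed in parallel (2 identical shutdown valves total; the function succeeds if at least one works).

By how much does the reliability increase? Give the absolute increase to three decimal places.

0.090

R_before = 0.90
R_after = 1 − (1 − 0.90)^2 = 0.990
ΔR = 0.990 − 0.90 = 0.090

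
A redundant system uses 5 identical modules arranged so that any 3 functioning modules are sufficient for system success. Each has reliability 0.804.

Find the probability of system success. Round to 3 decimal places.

R = Σ_{i=3}^{5} C(5,i) p^i (1−p)^{5−i} with p = 0.804
C(5,3)·0.804^3·0.196^2 = 0.19966
C(5,4)·0.804^4·0.196^1 = 0.40950
C(5,5)·0.804^5·0.196^0 = 0.33595
Sum = 0.945

0.945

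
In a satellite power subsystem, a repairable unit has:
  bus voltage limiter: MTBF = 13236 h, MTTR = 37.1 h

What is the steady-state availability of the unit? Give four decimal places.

A(bus voltage limiter) = MTBF/(MTBF+MTTR) = 13236/(13236+37.1) = 0.9972

0.9972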